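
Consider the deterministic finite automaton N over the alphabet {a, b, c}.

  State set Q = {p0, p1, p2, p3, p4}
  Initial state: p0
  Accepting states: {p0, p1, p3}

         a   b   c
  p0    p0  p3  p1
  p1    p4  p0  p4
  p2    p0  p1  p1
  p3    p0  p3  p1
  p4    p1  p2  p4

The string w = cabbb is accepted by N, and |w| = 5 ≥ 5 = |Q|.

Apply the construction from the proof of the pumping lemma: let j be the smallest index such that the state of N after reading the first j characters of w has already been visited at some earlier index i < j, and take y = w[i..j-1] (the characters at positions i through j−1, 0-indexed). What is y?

abb

State sequence: p0 -c-> p1 -a-> p4 -b-> p2 -b-> p1 -b-> p0
First repeat at step 4: p1 was already visited.

So i = 1, j = 4, giving x = w[0:1] = c, y = w[1:4] = abb, z = w[4:5] = b.
Check: |xy| = 4 ≤ 5 and |y| = 3 ≥ 1. Reading y takes N from p1 back to p1, so every xyⁱz is accepted.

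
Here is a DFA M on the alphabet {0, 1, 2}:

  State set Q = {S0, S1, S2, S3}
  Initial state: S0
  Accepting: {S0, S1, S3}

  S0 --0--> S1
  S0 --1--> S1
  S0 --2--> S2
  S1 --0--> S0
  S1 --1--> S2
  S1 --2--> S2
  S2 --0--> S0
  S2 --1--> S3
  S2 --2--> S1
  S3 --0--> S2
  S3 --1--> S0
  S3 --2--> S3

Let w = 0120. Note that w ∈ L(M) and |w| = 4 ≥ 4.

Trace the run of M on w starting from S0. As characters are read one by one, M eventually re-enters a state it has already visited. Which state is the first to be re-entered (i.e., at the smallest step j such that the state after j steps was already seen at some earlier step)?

State sequence: S0 -0-> S1 -1-> S2 -2-> S1 -0-> S0
First repeat at step 3: S1 was already visited.

The earliest repeat is at step j = 3: M is in S1, which it already visited at step i = 1.

S1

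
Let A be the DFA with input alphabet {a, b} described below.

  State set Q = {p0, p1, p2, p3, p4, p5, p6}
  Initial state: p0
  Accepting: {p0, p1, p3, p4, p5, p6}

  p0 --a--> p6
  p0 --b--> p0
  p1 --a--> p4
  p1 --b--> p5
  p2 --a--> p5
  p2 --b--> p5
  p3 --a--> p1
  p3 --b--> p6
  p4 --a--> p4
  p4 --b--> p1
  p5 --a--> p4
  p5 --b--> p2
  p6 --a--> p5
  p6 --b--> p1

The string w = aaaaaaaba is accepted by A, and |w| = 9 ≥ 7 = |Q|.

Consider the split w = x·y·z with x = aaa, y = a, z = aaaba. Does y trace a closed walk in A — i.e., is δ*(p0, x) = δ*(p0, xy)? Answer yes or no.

yes

Run of A on the first 4 characters of w = a a a a:
  step 0: p0  (start)
  step 1: p6  (read a: p0→p6)
  step 2: p5  (read a: p6→p5)
  step 3: p4  (read a: p5→p4)
  step 4: p4  (read a: p4→p4)

After x (step 3): p4. After xy (step 4): p4.
They match, so y = a drives A around a cycle from p4 back to itself; pumping y any number of times keeps A in p4 before reading z, and xyⁱz ∈ L(A) for every i ≥ 0.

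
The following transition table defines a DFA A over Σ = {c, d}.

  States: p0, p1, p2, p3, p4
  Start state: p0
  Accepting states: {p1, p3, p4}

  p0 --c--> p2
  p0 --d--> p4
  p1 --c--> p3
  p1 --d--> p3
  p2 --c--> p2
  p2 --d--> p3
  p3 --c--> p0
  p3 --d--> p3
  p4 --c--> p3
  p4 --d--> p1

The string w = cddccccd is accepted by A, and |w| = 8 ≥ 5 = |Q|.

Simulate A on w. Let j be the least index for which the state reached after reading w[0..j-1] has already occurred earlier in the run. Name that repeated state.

Run of A on w = c d d c c c c d:
  step 0: p0  (start)
  step 1: p2  (read c: p0→p2)
  step 2: p3  (read d: p2→p3)
  step 3: p3  (read d: p3→p3)   ← first repeat (p3 seen earlier)
  step 4: p0  (read c: p3→p0)
  step 5: p2  (read c: p0→p2)
  step 6: p2  (read c: p2→p2)
  step 7: p2  (read c: p2→p2)
  step 8: p3  (read d: p2→p3)

The earliest repeat is at step j = 3: A is in p3, which it already visited at step i = 2.

p3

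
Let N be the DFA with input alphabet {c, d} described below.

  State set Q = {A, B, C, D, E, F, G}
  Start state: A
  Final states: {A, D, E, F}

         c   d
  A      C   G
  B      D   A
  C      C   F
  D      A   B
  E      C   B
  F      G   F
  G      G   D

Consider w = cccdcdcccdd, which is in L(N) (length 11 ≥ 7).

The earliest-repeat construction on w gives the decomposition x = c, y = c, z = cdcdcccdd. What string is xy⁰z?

xy⁰z = xz = c·cdcdcccdd = ccdcdcccdd.
Reading y = c takes N from C back to C, so after x the machine is still in C, and z then leads to the accepting state F. Hence ccdcdcccdd ∈ L(N).

ccdcdcccdd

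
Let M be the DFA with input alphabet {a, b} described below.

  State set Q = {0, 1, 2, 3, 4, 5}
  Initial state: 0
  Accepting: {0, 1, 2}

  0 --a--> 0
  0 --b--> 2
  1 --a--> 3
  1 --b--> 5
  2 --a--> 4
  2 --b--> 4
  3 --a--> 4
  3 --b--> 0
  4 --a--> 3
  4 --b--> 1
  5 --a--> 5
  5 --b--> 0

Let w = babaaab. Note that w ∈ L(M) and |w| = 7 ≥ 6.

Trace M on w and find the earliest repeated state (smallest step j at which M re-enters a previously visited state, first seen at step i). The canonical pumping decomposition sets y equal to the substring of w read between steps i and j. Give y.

baa

State sequence: 0 -b-> 2 -a-> 4 -b-> 1 -a-> 3 -a-> 4 -a-> 3 -b-> 0
First repeat at step 5: 4 was already visited.

So i = 2, j = 5, giving x = w[0:2] = ba, y = w[2:5] = baa, z = w[5:7] = ab.
Check: |xy| = 5 ≤ 6 and |y| = 3 ≥ 1. Reading y takes M from 4 back to 4, so every xyⁱz is accepted.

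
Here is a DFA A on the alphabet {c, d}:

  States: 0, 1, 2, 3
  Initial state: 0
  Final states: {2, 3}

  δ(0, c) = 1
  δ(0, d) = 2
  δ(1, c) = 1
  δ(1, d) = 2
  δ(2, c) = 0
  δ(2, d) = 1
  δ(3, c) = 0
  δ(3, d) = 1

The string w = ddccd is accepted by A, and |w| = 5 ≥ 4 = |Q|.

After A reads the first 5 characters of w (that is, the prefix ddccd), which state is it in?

2

State sequence: 0 -d-> 2 -d-> 1 -c-> 1 -c-> 1 -d-> 2

After reading 5 characters, A is in state 2.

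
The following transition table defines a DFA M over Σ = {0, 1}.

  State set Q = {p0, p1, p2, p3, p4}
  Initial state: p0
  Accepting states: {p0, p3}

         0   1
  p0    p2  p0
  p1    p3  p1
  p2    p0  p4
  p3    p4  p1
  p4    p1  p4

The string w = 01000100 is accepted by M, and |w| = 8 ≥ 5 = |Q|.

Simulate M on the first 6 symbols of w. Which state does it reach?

p4

Run of M on the first 6 characters of w = 0 1 0 0 0 1:
  step 0: p0  (start)
  step 1: p2  (read 0: p0→p2)
  step 2: p4  (read 1: p2→p4)
  step 3: p1  (read 0: p4→p1)
  step 4: p3  (read 0: p1→p3)
  step 5: p4  (read 0: p3→p4)
  step 6: p4  (read 1: p4→p4)

After reading 6 characters, M is in state p4.
(This kind of state-tracing is the core of the pumping-lemma construction: with 5 states, pigeonhole forces a repeat within the first 5 steps.)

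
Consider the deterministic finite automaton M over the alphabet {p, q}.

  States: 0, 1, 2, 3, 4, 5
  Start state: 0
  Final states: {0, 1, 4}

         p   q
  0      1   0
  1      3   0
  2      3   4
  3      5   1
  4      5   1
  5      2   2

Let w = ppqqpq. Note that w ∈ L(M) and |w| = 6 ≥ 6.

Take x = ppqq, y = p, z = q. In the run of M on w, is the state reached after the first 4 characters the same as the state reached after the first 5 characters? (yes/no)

no

State sequence: 0 -p-> 1 -p-> 3 -q-> 1 -q-> 0 -p-> 1

After x (step 4): 0. After xy (step 5): 1.
They differ (0 ≠ 1), so y is not a cycle from the state after x; this split is not the one the pumping-lemma construction produces, and pumping y need not keep the string in L(M).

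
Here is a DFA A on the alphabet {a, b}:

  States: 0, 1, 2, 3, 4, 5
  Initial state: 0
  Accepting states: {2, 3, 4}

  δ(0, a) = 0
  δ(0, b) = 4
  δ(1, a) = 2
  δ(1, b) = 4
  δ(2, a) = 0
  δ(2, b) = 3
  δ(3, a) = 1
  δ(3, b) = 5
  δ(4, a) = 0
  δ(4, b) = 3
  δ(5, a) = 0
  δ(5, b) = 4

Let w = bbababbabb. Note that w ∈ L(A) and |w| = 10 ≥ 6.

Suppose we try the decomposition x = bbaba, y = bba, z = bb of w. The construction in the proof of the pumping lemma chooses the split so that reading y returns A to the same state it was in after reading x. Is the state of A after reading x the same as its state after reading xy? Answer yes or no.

Run of A on the first 8 characters of w = b b a b a b b a:
  step 0: 0  (start)
  step 1: 4  (read b: 0→4)
  step 2: 3  (read b: 4→3)
  step 3: 1  (read a: 3→1)
  step 4: 4  (read b: 1→4)
  step 5: 0  (read a: 4→0)
  step 6: 4  (read b: 0→4)
  step 7: 3  (read b: 4→3)
  step 8: 1  (read a: 3→1)

After x (step 5): 0. After xy (step 8): 1.
They differ (0 ≠ 1), so y is not a cycle from the state after x; this split is not the one the pumping-lemma construction produces, and pumping y need not keep the string in L(A).

no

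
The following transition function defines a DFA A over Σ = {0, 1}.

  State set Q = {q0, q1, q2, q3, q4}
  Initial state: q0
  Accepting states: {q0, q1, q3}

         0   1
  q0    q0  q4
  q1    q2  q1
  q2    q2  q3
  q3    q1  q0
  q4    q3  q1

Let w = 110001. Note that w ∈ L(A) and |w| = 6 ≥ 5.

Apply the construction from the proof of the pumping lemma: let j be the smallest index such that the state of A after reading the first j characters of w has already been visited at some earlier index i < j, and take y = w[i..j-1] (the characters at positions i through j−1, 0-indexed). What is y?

0

Run of A on w = 1 1 0 0 0 1:
  step 0: q0  (start)
  step 1: q4  (read 1: q0→q4)
  step 2: q1  (read 1: q4→q1)
  step 3: q2  (read 0: q1→q2)
  step 4: q2  (read 0: q2→q2)   ← first repeat (q2 seen earlier)
  step 5: q2  (read 0: q2→q2)
  step 6: q3  (read 1: q2→q3)

So i = 3, j = 4, giving x = w[0:3] = 110, y = w[3:4] = 0, z = w[4:6] = 01.
Check: |xy| = 4 ≤ 5 and |y| = 1 ≥ 1. Reading y takes A from q2 back to q2, so every xyⁱz is accepted.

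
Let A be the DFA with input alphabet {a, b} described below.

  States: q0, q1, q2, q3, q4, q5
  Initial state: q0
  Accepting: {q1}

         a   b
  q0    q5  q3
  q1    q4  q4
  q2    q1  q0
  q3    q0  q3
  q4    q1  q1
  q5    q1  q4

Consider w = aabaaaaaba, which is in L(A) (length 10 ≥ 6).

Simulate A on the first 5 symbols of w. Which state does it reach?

Run of A on the first 5 characters of w = a a b a a:
  step 0: q0  (start)
  step 1: q5  (read a: q0→q5)
  step 2: q1  (read a: q5→q1)
  step 3: q4  (read b: q1→q4)
  step 4: q1  (read a: q4→q1)
  step 5: q4  (read a: q1→q4)

After reading 5 characters, A is in state q4.

q4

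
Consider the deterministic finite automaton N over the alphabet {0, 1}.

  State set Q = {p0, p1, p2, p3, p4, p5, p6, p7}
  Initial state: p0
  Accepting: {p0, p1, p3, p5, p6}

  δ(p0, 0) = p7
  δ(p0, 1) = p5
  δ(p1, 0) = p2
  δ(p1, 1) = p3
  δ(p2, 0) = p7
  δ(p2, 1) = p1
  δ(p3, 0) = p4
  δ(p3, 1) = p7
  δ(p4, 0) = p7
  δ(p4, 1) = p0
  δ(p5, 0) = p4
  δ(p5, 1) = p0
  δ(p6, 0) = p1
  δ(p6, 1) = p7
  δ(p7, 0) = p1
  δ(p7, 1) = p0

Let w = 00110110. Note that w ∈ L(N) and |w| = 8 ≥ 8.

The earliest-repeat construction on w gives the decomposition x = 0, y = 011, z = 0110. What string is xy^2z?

00110110110

xy^2z = 0·011·011·0110 = 00110110110.
Reading y = 011 takes N from p7 back to p7, so after x·y·y the machine is still in p7, and z then leads to the accepting state p1. Hence 00110110110 ∈ L(N).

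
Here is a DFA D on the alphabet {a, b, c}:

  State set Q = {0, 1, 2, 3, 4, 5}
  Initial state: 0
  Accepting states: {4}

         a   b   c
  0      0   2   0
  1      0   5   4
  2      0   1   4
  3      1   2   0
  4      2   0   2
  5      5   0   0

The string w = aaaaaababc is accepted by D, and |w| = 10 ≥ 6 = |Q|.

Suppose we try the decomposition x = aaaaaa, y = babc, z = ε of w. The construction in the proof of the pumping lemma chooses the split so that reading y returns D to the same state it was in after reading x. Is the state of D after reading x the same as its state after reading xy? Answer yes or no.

no

State sequence: 0 -a-> 0 -a-> 0 -a-> 0 -a-> 0 -a-> 0 -a-> 0 -b-> 2 -a-> 0 -b-> 2 -c-> 4

After x (step 6): 0. After xy (step 10): 4.
They differ (0 ≠ 4), so y is not a cycle from the state after x; this split is not the one the pumping-lemma construction produces, and pumping y need not keep the string in L(D).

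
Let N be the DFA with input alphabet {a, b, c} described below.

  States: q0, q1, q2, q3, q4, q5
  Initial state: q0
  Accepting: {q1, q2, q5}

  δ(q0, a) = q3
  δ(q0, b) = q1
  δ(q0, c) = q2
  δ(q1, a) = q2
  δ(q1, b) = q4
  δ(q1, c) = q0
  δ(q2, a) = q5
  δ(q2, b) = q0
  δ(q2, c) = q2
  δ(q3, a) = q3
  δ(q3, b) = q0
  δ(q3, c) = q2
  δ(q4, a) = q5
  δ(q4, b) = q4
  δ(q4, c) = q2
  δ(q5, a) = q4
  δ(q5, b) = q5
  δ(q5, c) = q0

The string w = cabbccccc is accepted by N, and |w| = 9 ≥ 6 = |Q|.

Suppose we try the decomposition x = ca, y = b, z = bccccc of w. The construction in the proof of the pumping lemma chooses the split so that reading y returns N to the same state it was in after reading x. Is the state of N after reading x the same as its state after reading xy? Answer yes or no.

State sequence: q0 -c-> q2 -a-> q5 -b-> q5

After x (step 2): q5. After xy (step 3): q5.
They match, so y = b drives N around a cycle from q5 back to itself; pumping y any number of times keeps N in q5 before reading z, and xyⁱz ∈ L(N) for every i ≥ 0.

yes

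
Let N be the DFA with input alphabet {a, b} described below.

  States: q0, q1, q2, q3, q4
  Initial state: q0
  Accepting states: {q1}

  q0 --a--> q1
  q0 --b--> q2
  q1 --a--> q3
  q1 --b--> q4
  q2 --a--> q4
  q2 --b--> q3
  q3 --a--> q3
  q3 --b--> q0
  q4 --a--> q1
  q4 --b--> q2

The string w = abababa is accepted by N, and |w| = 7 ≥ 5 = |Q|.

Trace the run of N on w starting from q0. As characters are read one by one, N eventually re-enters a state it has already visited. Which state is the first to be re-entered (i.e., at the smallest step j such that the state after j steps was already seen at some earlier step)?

State sequence: q0 -a-> q1 -b-> q4 -a-> q1 -b-> q4 -a-> q1 -b-> q4 -a-> q1
First repeat at step 3: q1 was already visited.

The earliest repeat is at step j = 3: N is in q1, which it already visited at step i = 1.

q1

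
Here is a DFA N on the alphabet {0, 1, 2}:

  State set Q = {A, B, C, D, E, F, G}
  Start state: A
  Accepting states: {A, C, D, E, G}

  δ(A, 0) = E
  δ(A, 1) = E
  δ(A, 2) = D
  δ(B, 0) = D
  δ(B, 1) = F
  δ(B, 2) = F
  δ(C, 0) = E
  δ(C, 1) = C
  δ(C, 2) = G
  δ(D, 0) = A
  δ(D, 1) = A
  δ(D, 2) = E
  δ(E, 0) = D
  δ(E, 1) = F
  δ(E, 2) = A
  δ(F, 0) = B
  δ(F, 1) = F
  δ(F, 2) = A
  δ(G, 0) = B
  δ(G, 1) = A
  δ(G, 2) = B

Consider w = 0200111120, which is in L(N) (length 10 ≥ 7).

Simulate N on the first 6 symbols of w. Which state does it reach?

Run of N on the first 6 characters of w = 0 2 0 0 1 1:
  step 0: A  (start)
  step 1: E  (read 0: A→E)
  step 2: A  (read 2: E→A)
  step 3: E  (read 0: A→E)
  step 4: D  (read 0: E→D)
  step 5: A  (read 1: D→A)
  step 6: E  (read 1: A→E)

After reading 6 characters, N is in state E.

E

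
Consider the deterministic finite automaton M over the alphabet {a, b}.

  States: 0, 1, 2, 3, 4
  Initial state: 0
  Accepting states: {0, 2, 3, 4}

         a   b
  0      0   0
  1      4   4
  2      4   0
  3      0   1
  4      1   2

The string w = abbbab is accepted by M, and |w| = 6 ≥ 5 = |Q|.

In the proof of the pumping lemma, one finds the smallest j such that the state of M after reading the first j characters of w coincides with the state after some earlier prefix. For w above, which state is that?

Run of M on w = a b b b a b:
  step 0: 0  (start)
  step 1: 0  (read a: 0→0)   ← first repeat (0 seen earlier)
  step 2: 0  (read b: 0→0)
  step 3: 0  (read b: 0→0)
  step 4: 0  (read b: 0→0)
  step 5: 0  (read a: 0→0)
  step 6: 0  (read b: 0→0)

The earliest repeat is at step j = 1: M is in 0, which it already visited at step i = 0.
The DFA has 5 states, so the proof of the pumping lemma guarantees a repeated state among the first 5+1 visited; the segment between the two visits is the pumpable y.

0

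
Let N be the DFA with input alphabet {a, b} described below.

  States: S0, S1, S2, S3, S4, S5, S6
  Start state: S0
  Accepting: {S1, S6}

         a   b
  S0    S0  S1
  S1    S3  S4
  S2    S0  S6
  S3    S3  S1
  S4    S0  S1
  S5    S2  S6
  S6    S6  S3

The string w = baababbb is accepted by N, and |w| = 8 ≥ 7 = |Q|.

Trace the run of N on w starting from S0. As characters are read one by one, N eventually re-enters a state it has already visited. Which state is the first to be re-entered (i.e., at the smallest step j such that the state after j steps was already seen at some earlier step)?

Run of N on w = b a a b a b b b:
  step 0: S0  (start)
  step 1: S1  (read b: S0→S1)
  step 2: S3  (read a: S1→S3)
  step 3: S3  (read a: S3→S3)   ← first repeat (S3 seen earlier)
  step 4: S1  (read b: S3→S1)
  step 5: S3  (read a: S1→S3)
  step 6: S1  (read b: S3→S1)
  step 7: S4  (read b: S1→S4)
  step 8: S1  (read b: S4→S1)

The earliest repeat is at step j = 3: N is in S3, which it already visited at step i = 2.
With |Q| = 7, pigeonhole forces a state repeat no later than step 7; the substring read between the first and second visits to that state can be pumped.

S3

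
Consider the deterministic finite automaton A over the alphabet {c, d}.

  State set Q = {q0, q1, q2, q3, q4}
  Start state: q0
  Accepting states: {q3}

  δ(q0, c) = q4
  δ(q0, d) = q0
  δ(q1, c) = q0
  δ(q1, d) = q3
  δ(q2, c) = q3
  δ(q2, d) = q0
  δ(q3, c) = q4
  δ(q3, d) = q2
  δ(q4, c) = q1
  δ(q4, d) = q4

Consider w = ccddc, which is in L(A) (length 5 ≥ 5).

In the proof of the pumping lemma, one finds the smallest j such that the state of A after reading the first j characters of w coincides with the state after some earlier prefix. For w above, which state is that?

q3

Run of A on w = c c d d c:
  step 0: q0  (start)
  step 1: q4  (read c: q0→q4)
  step 2: q1  (read c: q4→q1)
  step 3: q3  (read d: q1→q3)
  step 4: q2  (read d: q3→q2)
  step 5: q3  (read c: q2→q3)   ← first repeat (q3 seen earlier)

The earliest repeat is at step j = 5: A is in q3, which it already visited at step i = 3.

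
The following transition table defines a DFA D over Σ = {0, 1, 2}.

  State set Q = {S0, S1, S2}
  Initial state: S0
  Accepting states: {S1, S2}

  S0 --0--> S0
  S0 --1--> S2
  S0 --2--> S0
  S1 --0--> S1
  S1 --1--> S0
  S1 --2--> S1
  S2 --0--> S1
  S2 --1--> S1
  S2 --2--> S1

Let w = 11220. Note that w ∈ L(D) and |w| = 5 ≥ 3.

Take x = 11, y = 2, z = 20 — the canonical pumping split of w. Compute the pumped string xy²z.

112220

xy^2z = 11·2·2·20 = 112220.
Reading y = 2 takes D from S1 back to S1, so after x·y·y the machine is still in S1, and z then leads to the accepting state S1. Hence 112220 ∈ L(D).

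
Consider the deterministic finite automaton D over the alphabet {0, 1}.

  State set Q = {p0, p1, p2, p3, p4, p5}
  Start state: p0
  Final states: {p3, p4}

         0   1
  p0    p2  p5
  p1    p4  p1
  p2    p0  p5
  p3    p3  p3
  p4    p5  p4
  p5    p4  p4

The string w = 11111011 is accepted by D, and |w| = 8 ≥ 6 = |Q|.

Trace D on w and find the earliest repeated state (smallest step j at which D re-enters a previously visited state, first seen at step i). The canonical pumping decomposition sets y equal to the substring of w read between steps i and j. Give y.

State sequence: p0 -1-> p5 -1-> p4 -1-> p4 -1-> p4 -1-> p4 -0-> p5 -1-> p4 -1-> p4
First repeat at step 3: p4 was already visited.

So i = 2, j = 3, giving x = w[0:2] = 11, y = w[2:3] = 1, z = w[3:8] = 11011.
Check: |xy| = 3 ≤ 6 and |y| = 1 ≥ 1. Reading y takes D from p4 back to p4, so every xyⁱz is accepted.

1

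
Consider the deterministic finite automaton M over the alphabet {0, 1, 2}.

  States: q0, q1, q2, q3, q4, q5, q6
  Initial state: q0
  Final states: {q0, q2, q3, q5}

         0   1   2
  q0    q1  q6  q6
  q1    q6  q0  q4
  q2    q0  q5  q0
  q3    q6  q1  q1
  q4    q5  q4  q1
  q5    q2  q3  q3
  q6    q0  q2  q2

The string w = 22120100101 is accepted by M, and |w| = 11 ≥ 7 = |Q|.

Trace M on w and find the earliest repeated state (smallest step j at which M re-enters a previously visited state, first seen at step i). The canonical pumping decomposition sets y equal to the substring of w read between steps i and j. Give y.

Run of M on w = 2 2 1 2 0 1 0 0 1 0 1:
  step 0: q0  (start)
  step 1: q6  (read 2: q0→q6)
  step 2: q2  (read 2: q6→q2)
  step 3: q5  (read 1: q2→q5)
  step 4: q3  (read 2: q5→q3)
  step 5: q6  (read 0: q3→q6)   ← first repeat (q6 seen earlier)
  step 6: q2  (read 1: q6→q2)
  step 7: q0  (read 0: q2→q0)
  step 8: q1  (read 0: q0→q1)
  step 9: q0  (read 1: q1→q0)
  step 10: q1  (read 0: q0→q1)
  step 11: q0  (read 1: q1→q0)

So i = 1, j = 5, giving x = w[0:1] = 2, y = w[1:5] = 2120, z = w[5:11] = 100101.
Check: |xy| = 5 ≤ 7 and |y| = 4 ≥ 1. Reading y takes M from q6 back to q6, so every xyⁱz is accepted.

2120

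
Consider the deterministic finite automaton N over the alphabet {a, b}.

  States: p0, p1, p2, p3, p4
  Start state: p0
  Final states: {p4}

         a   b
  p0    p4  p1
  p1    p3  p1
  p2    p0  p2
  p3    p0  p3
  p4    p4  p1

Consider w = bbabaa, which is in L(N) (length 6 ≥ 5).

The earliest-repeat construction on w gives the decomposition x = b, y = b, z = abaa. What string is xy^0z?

babaa

xy⁰z = xz = b·abaa = babaa.
Reading y = b takes N from p1 back to p1, so after x the machine is still in p1, and z then leads to the accepting state p4. Hence babaa ∈ L(N).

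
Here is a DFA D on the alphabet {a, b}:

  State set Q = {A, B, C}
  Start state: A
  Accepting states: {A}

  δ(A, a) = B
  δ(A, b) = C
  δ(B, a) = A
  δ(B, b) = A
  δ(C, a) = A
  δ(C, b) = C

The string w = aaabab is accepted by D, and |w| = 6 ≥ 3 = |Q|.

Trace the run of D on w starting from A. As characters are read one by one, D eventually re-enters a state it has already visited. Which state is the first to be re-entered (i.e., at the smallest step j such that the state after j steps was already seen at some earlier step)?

A

State sequence: A -a-> B -a-> A -a-> B -b-> A -a-> B -b-> A
First repeat at step 2: A was already visited.

The earliest repeat is at step j = 2: D is in A, which it already visited at step i = 0.
The DFA has 3 states, so the proof of the pumping lemma guarantees a repeated state among the first 3+1 visited; the segment between the two visits is the pumpable y.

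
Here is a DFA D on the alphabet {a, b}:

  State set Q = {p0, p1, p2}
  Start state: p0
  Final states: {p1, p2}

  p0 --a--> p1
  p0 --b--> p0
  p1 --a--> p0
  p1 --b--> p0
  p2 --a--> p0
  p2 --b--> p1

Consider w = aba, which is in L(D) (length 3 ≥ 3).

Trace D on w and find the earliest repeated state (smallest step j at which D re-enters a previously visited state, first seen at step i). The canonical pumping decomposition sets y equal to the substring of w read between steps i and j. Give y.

ab

Run of D on w = a b a:
  step 0: p0  (start)
  step 1: p1  (read a: p0→p1)
  step 2: p0  (read b: p1→p0)   ← first repeat (p0 seen earlier)
  step 3: p1  (read a: p0→p1)

So i = 0, j = 2, giving x = w[0:0] = ε, y = w[0:2] = ab, z = w[2:3] = a.
Check: |xy| = 2 ≤ 3 and |y| = 2 ≥ 1. Reading y takes D from p0 back to p0, so every xyⁱz is accepted.
Pumping length from the standard proof: p = 3 (the number of states). The repeated state found above gives |xy| = j ≤ 3 and |y| = j − i ≥ 1.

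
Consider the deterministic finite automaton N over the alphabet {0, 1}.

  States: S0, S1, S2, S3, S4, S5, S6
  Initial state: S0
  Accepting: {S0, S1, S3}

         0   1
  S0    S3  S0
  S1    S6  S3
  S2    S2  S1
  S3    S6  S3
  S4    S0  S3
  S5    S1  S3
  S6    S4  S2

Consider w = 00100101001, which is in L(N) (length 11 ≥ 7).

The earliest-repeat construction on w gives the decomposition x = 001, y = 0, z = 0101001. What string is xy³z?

xy^3z = 001·0·0·0·0101001 = 0010000101001.
Reading y = 0 takes N from S2 back to S2, so after x·y·y·y the machine is still in S2, and z then leads to the accepting state S1. Hence 0010000101001 ∈ L(N).

0010000101001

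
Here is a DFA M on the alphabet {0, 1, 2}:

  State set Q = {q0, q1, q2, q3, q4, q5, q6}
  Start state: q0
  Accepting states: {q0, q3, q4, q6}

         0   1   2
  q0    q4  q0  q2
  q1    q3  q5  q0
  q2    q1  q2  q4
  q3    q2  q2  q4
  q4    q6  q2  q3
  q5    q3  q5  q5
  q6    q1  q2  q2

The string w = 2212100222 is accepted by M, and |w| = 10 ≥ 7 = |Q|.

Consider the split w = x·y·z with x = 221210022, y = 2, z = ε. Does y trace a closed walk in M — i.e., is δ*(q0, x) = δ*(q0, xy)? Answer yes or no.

no

Run of M on the first 10 characters of w = 2 2 1 2 1 0 0 2 2 2:
  step 0: q0  (start)
  step 1: q2  (read 2: q0→q2)
  step 2: q4  (read 2: q2→q4)
  step 3: q2  (read 1: q4→q2)
  step 4: q4  (read 2: q2→q4)
  step 5: q2  (read 1: q4→q2)
  step 6: q1  (read 0: q2→q1)
  step 7: q3  (read 0: q1→q3)
  step 8: q4  (read 2: q3→q4)
  step 9: q3  (read 2: q4→q3)
  step 10: q4  (read 2: q3→q4)

After x (step 9): q3. After xy (step 10): q4.
They differ (q3 ≠ q4), so y is not a cycle from the state after x; this split is not the one the pumping-lemma construction produces, and pumping y need not keep the string in L(M).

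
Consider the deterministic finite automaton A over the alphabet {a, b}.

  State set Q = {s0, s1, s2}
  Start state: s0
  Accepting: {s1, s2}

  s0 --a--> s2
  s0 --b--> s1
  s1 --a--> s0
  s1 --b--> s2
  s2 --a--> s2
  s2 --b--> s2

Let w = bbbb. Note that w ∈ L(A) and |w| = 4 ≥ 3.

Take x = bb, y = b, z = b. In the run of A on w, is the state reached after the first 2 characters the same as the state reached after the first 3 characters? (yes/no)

yes

State sequence: s0 -b-> s1 -b-> s2 -b-> s2

After x (step 2): s2. After xy (step 3): s2.
They match, so y = b drives A around a cycle from s2 back to itself; pumping y any number of times keeps A in s2 before reading z, and xyⁱz ∈ L(A) for every i ≥ 0.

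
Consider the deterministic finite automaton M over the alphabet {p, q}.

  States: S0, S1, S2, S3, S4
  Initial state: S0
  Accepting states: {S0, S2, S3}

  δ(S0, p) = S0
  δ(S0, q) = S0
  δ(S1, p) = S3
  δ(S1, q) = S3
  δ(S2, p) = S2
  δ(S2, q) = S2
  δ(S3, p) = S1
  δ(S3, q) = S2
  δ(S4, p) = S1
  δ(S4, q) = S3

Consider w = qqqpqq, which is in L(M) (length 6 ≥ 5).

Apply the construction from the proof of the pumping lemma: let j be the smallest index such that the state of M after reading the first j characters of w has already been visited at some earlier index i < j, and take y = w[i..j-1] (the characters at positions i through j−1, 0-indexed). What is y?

q

State sequence: S0 -q-> S0 -q-> S0 -q-> S0 -p-> S0 -q-> S0 -q-> S0
First repeat at step 1: S0 was already visited.

So i = 0, j = 1, giving x = w[0:0] = ε, y = w[0:1] = q, z = w[1:6] = qqpqq.
Check: |xy| = 1 ≤ 5 and |y| = 1 ≥ 1. Reading y takes M from S0 back to S0, so every xyⁱz is accepted.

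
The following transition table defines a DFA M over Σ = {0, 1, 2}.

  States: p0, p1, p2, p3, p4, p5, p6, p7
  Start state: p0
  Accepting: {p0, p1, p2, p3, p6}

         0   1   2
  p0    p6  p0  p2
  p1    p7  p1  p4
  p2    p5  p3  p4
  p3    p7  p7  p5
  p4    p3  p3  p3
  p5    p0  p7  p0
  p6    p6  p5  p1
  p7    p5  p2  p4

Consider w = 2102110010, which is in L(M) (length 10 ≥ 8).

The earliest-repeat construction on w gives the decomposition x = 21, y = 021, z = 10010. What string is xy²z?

2102102110010

xy^2z = 21·021·021·10010 = 2102102110010.
Reading y = 021 takes M from p3 back to p3, so after x·y·y the machine is still in p3, and z then leads to the accepting state p6. Hence 2102102110010 ∈ L(M).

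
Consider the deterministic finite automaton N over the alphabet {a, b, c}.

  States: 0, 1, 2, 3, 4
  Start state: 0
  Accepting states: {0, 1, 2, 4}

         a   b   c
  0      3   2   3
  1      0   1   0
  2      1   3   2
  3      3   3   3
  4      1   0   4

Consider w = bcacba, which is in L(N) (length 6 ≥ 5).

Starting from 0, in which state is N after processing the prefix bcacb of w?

Run of N on the first 5 characters of w = b c a c b:
  step 0: 0  (start)
  step 1: 2  (read b: 0→2)
  step 2: 2  (read c: 2→2)
  step 3: 1  (read a: 2→1)
  step 4: 0  (read c: 1→0)
  step 5: 2  (read b: 0→2)

After reading 5 characters, N is in state 2.

2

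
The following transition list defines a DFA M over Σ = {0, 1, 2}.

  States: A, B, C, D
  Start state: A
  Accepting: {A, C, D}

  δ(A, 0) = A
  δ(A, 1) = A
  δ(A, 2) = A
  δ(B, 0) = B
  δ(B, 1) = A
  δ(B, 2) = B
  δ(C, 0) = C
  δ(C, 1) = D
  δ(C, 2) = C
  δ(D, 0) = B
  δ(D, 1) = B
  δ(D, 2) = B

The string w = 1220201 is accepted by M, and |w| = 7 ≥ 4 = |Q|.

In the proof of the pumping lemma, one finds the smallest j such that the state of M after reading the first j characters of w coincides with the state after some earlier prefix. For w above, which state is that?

A

State sequence: A -1-> A -2-> A -2-> A -0-> A -2-> A -0-> A -1-> A
First repeat at step 1: A was already visited.

The earliest repeat is at step j = 1: M is in A, which it already visited at step i = 0.
With |Q| = 4, pigeonhole forces a state repeat no later than step 4; the substring read between the first and second visits to that state can be pumped.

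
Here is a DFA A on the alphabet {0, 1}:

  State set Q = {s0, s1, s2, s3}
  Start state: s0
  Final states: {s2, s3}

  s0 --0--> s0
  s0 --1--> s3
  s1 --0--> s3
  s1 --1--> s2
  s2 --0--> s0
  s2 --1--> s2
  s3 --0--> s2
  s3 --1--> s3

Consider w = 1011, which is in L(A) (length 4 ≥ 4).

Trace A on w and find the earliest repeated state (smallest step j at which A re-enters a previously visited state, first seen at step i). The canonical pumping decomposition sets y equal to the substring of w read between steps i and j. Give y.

Run of A on w = 1 0 1 1:
  step 0: s0  (start)
  step 1: s3  (read 1: s0→s3)
  step 2: s2  (read 0: s3→s2)
  step 3: s2  (read 1: s2→s2)   ← first repeat (s2 seen earlier)
  step 4: s2  (read 1: s2→s2)

So i = 2, j = 3, giving x = w[0:2] = 10, y = w[2:3] = 1, z = w[3:4] = 1.
Check: |xy| = 3 ≤ 4 and |y| = 1 ≥ 1. Reading y takes A from s2 back to s2, so every xyⁱz is accepted.

1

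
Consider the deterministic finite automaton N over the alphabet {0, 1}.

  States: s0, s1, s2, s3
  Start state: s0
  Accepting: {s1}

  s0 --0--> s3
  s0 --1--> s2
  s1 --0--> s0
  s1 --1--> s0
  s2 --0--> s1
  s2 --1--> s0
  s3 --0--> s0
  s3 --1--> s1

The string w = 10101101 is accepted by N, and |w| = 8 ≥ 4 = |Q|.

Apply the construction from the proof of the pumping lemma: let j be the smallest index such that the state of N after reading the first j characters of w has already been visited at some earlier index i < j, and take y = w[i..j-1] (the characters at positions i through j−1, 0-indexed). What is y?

Run of N on w = 1 0 1 0 1 1 0 1:
  step 0: s0  (start)
  step 1: s2  (read 1: s0→s2)
  step 2: s1  (read 0: s2→s1)
  step 3: s0  (read 1: s1→s0)   ← first repeat (s0 seen earlier)
  step 4: s3  (read 0: s0→s3)
  step 5: s1  (read 1: s3→s1)
  step 6: s0  (read 1: s1→s0)
  step 7: s3  (read 0: s0→s3)
  step 8: s1  (read 1: s3→s1)

So i = 0, j = 3, giving x = w[0:0] = ε, y = w[0:3] = 101, z = w[3:8] = 01101.
Check: |xy| = 3 ≤ 4 and |y| = 3 ≥ 1. Reading y takes N from s0 back to s0, so every xyⁱz is accepted.
The DFA has 4 states, so the proof of the pumping lemma guarantees a repeated state among the first 4+1 visited; the segment between the two visits is the pumpable y.

101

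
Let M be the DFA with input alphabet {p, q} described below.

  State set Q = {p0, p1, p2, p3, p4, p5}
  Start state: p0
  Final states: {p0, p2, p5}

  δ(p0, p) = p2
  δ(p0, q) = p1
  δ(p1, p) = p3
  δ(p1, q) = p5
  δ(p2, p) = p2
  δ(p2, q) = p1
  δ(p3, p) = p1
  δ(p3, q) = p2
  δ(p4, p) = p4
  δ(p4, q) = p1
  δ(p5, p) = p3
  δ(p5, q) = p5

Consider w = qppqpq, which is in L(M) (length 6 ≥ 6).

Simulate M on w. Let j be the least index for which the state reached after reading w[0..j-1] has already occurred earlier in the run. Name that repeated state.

p1

State sequence: p0 -q-> p1 -p-> p3 -p-> p1 -q-> p5 -p-> p3 -q-> p2
First repeat at step 3: p1 was already visited.

The earliest repeat is at step j = 3: M is in p1, which it already visited at step i = 1.
Since M has 6 states, any run of length ≥ 6 visits 6+1 states, so by pigeonhole some state repeats within the first 6 steps — that repeat gives the pumpable loop.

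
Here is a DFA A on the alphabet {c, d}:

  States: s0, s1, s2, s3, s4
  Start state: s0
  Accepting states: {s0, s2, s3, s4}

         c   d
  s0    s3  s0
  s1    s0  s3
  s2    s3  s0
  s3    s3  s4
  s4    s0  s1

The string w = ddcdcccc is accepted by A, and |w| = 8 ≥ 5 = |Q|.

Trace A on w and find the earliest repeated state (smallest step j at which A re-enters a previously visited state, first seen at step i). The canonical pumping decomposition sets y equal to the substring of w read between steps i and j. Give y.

d

Run of A on w = d d c d c c c c:
  step 0: s0  (start)
  step 1: s0  (read d: s0→s0)   ← first repeat (s0 seen earlier)
  step 2: s0  (read d: s0→s0)
  step 3: s3  (read c: s0→s3)
  step 4: s4  (read d: s3→s4)
  step 5: s0  (read c: s4→s0)
  step 6: s3  (read c: s0→s3)
  step 7: s3  (read c: s3→s3)
  step 8: s3  (read c: s3→s3)

So i = 0, j = 1, giving x = w[0:0] = ε, y = w[0:1] = d, z = w[1:8] = dcdcccc.
Check: |xy| = 1 ≤ 5 and |y| = 1 ≥ 1. Reading y takes A from s0 back to s0, so every xyⁱz is accepted.
With |Q| = 5, pigeonhole forces a state repeat no later than step 5; the substring read between the first and second visits to that state can be pumped.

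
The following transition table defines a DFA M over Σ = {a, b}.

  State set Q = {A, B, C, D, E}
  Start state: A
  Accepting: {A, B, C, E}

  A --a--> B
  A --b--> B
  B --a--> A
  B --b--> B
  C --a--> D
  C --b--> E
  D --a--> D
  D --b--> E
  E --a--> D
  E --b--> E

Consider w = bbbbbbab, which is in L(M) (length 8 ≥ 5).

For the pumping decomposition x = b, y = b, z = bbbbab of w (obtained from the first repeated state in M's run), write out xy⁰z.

bbbbbab

xy⁰z = xz = b·bbbbab = bbbbbab.
Reading y = b takes M from B back to B, so after x the machine is still in B, and z then leads to the accepting state B. Hence bbbbbab ∈ L(M).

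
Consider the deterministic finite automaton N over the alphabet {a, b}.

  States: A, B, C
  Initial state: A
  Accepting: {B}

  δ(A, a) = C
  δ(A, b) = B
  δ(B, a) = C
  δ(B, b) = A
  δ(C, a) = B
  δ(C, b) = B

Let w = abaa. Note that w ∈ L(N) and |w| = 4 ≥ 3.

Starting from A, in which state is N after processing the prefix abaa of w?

Run of N on the first 4 characters of w = a b a a:
  step 0: A  (start)
  step 1: C  (read a: A→C)
  step 2: B  (read b: C→B)
  step 3: C  (read a: B→C)
  step 4: B  (read a: C→B)

After reading 4 characters, N is in state B.

B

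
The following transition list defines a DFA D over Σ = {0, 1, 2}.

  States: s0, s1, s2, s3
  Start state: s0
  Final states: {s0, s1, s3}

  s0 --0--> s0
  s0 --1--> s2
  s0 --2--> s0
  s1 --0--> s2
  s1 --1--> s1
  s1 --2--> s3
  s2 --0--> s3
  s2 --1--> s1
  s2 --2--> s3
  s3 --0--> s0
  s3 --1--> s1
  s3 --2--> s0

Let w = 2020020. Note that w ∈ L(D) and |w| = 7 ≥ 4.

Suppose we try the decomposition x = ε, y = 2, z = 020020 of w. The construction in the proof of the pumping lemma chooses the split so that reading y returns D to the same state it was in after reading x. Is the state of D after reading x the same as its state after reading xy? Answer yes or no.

State sequence: s0 -2-> s0

After x (step 0): s0. After xy (step 1): s0.
They match, so y = 2 drives D around a cycle from s0 back to itself; pumping y any number of times keeps D in s0 before reading z, and xyⁱz ∈ L(D) for every i ≥ 0.

yes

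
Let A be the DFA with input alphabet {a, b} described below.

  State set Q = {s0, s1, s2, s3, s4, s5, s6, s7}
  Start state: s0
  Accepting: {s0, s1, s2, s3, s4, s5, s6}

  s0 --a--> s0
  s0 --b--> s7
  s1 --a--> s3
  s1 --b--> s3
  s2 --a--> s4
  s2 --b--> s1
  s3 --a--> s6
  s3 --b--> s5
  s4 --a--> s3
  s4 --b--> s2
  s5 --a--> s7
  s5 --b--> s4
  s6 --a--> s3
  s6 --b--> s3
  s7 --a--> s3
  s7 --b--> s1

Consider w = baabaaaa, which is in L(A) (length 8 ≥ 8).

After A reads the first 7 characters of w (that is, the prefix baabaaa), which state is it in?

s6

Run of A on the first 7 characters of w = b a a b a a a:
  step 0: s0  (start)
  step 1: s7  (read b: s0→s7)
  step 2: s3  (read a: s7→s3)
  step 3: s6  (read a: s3→s6)
  step 4: s3  (read b: s6→s3)
  step 5: s6  (read a: s3→s6)
  step 6: s3  (read a: s6→s3)
  step 7: s6  (read a: s3→s6)

After reading 7 characters, A is in state s6.
(This kind of state-tracing is the core of the pumping-lemma construction: with 8 states, pigeonhole forces a repeat within the first 8 steps.)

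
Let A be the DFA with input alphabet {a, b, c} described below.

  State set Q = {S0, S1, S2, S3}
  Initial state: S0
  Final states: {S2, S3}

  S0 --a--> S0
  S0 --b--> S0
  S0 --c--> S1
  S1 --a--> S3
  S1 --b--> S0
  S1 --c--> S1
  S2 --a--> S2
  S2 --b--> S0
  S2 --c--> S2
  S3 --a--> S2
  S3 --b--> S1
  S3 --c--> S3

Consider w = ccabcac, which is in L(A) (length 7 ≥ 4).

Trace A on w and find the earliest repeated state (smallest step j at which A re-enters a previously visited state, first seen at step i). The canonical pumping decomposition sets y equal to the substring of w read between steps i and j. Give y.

c

Run of A on w = c c a b c a c:
  step 0: S0  (start)
  step 1: S1  (read c: S0→S1)
  step 2: S1  (read c: S1→S1)   ← first repeat (S1 seen earlier)
  step 3: S3  (read a: S1→S3)
  step 4: S1  (read b: S3→S1)
  step 5: S1  (read c: S1→S1)
  step 6: S3  (read a: S1→S3)
  step 7: S3  (read c: S3→S3)

So i = 1, j = 2, giving x = w[0:1] = c, y = w[1:2] = c, z = w[2:7] = abcac.
Check: |xy| = 2 ≤ 4 and |y| = 1 ≥ 1. Reading y takes A from S1 back to S1, so every xyⁱz is accepted.
Since A has 4 states, any run of length ≥ 4 visits 4+1 states, so by pigeonhole some state repeats within the first 4 steps — that repeat gives the pumpable loop.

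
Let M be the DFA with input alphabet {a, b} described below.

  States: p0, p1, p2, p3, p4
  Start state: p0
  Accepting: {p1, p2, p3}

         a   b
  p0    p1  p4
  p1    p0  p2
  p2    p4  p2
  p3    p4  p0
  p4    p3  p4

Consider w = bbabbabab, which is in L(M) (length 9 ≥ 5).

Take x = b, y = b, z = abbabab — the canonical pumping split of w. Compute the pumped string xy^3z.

bbbbabbabab

xy^3z = b·b·b·b·abbabab = bbbbabbabab.
Reading y = b takes M from p4 back to p4, so after x·y·y·y the machine is still in p4, and z then leads to the accepting state p2. Hence bbbbabbabab ∈ L(M).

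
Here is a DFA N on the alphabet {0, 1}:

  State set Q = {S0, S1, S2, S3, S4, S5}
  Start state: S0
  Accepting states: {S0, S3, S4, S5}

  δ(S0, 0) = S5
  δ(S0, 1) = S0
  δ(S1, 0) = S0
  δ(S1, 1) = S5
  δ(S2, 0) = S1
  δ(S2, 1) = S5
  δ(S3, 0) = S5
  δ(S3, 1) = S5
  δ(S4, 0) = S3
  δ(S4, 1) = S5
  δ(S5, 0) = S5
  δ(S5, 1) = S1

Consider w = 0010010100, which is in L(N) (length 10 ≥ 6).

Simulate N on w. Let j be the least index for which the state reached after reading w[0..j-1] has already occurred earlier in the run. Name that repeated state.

S5

State sequence: S0 -0-> S5 -0-> S5 -1-> S1 -0-> S0 -0-> S5 -1-> S1 -0-> S0 -1-> S0 -0-> S5 -0-> S5
First repeat at step 2: S5 was already visited.

The earliest repeat is at step j = 2: N is in S5, which it already visited at step i = 1.
Pumping length from the standard proof: p = 6 (the number of states). The repeated state found above gives |xy| = j ≤ 6 and |y| = j − i ≥ 1.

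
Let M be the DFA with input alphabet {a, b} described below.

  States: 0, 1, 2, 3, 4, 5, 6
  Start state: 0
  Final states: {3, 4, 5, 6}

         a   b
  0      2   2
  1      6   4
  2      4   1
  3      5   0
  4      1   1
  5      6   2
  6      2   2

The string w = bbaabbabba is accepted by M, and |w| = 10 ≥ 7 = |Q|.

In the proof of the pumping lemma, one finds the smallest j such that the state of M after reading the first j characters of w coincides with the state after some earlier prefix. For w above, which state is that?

Run of M on w = b b a a b b a b b a:
  step 0: 0  (start)
  step 1: 2  (read b: 0→2)
  step 2: 1  (read b: 2→1)
  step 3: 6  (read a: 1→6)
  step 4: 2  (read a: 6→2)   ← first repeat (2 seen earlier)
  step 5: 1  (read b: 2→1)
  step 6: 4  (read b: 1→4)
  step 7: 1  (read a: 4→1)
  step 8: 4  (read b: 1→4)
  step 9: 1  (read b: 4→1)
  step 10: 6  (read a: 1→6)

The earliest repeat is at step j = 4: M is in 2, which it already visited at step i = 1.
Pumping length from the standard proof: p = 7 (the number of states). The repeated state found above gives |xy| = j ≤ 7 and |y| = j − i ≥ 1.

2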